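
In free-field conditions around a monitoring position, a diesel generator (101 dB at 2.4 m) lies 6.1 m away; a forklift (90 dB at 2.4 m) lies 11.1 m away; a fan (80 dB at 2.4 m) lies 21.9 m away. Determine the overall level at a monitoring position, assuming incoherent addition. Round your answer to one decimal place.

Propagate each source to the receiver with L = L_ref − 20·log₁₀(r/r_ref), then add intensities.
diesel generator: 101 − 20·log₁₀(6.1/2.4) = 101 − 8.10 = 92.90 dB.
forklift: 90 − 20·log₁₀(11.1/2.4) = 90 − 13.30 = 76.70 dB.
fan: 80 − 20·log₁₀(21.9/2.4) = 80 − 19.20 = 60.80 dB.
Σ 10^(L/10) = 1.997e+09 → L_total = 10·log₁₀(1.997e+09) = 93.00 dB.

93.0 dB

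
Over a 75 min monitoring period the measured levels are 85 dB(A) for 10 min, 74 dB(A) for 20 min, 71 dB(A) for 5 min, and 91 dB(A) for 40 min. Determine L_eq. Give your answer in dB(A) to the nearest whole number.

89 dB(A)

The energy average is taken in the linear domain: L_eq = 10·log₁₀[(Σ tᵢ·10^(Lᵢ/10))/T], T = 75 min.
Σ tᵢ·10^(Lᵢ/10) = 10·10^(85/10) + 20·10^(74/10) + 5·10^(71/10) + 40·10^(91/10) = 5.408e+10.
L_eq = 10·log₁₀(5.408e+10/75) = 88.58 dB(A).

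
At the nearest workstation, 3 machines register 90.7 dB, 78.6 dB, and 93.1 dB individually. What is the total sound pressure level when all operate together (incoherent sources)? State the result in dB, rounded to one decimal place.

95.2 dB

For uncorrelated sources the intensities add, so convert each level to linear form, sum, and take 10·log₁₀ of the total.
Σ 10^(L/10) = 10^(90.7/10) + 10^(78.6/10) + 10^(93.1/10) = 3.289e+09.
L_total = 10·log₁₀(3.289e+09) = 95.17 dB.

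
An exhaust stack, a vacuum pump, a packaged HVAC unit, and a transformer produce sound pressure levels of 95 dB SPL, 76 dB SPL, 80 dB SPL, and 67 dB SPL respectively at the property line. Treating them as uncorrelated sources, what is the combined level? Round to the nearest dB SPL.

95 dB SPL

For uncorrelated sources the intensities add, so convert each level to linear form, sum, and take 10·log₁₀ of the total.
Σ 10^(L/10) = 10^(95/10) + 10^(76/10) + 10^(80/10) + 10^(67/10) = 3.307e+09.
L_total = 10·log₁₀(3.307e+09) = 95.19 dB SPL.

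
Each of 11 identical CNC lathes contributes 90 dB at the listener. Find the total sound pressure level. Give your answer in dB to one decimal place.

100.4 dB

N identical incoherent sources raise the level by 10·log₁₀ N.
L_total = 90 + 10·log₁₀(11) = 90 + 10.414 = 100.41 dB.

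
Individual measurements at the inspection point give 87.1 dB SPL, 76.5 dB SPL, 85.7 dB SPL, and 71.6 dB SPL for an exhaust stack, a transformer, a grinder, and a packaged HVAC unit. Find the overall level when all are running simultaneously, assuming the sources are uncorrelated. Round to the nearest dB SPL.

Incoherent sources combine by intensity addition: L_total = 10·log₁₀(Σ 10^(L_i/10)).
Σ 10^(L/10) = 10^(87.1/10) + 10^(76.5/10) + 10^(85.7/10) + 10^(71.6/10) = 9.435e+08.
L_total = 10·log₁₀(9.435e+08) = 89.75 dB SPL.

90 dB SPL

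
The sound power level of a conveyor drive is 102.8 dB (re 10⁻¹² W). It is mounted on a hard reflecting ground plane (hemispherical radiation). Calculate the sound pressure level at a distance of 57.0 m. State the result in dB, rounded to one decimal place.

59.7 dB

The power spreads over a hemisphere of area 2π·r², so L_p = L_w − 10·log₁₀(2π·r²).
2π·r² = 2.041e+04 m², 10·log₁₀ of that is 43.099 dB.
L_p = 102.8 − 43.099 = 59.70 dB.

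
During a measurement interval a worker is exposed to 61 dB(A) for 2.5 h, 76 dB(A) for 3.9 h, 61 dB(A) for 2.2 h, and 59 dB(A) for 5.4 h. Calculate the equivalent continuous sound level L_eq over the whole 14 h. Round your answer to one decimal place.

70.7 dB(A)

The energy average is taken in the linear domain: L_eq = 10·log₁₀[(Σ tᵢ·10^(Lᵢ/10))/T], T = 14 h.
Σ tᵢ·10^(Lᵢ/10) = 2.5·10^(61/10) + 3.9·10^(76/10) + 2.2·10^(61/10) + 5.4·10^(59/10) = 1.655e+08.
L_eq = 10·log₁₀(1.655e+08/14) = 70.73 dB(A).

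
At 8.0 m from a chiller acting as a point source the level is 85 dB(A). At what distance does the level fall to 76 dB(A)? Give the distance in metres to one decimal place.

The 9.0 dB drop corresponds to a distance ratio of 10^(9.0/20) for a point source.
r₂ = 8.0·10^((85−76)/20) = 8.0·10^(9.0/20) = 22.55 m.

22.5 m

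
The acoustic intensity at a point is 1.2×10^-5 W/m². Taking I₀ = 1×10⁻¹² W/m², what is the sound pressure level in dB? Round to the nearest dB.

71 dB

Dividing by I₀ shifts the exponent by 12: I/I₀ = 1.2×10^7.
L = 10·(0.0792 + 7) = 70.79 dB.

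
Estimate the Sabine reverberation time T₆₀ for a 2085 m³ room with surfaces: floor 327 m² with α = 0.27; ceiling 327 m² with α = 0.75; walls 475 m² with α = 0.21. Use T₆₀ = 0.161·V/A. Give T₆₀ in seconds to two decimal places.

Summing Sᵢαᵢ: 327·0.27 + 327·0.75 + 475·0.21 = 433.29 m².
T₆₀ = 0.161 × 2085 / 433.29 = 0.775 s.

0.77 s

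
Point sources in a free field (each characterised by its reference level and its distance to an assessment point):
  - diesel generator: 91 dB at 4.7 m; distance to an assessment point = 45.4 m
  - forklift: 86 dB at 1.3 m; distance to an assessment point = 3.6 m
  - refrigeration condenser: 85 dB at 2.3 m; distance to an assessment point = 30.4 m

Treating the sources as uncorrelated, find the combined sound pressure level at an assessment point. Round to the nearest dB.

78 dB

Propagate each source to the receiver with L = L_ref − 20·log₁₀(r/r_ref), then add intensities.
diesel generator: 91 − 20·log₁₀(45.4/4.7) = 91 − 19.70 = 71.30 dB.
forklift: 86 − 20·log₁₀(3.6/1.3) = 86 − 8.85 = 77.15 dB.
refrigeration condenser: 85 − 20·log₁₀(30.4/2.3) = 85 − 22.42 = 62.58 dB.
Σ 10^(L/10) = 6.722e+07 → L_total = 10·log₁₀(6.722e+07) = 78.27 dB.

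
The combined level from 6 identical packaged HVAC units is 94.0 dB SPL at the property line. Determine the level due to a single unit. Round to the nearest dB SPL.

6 equal contributions raise the level by 10·log₁₀ 6 = 7.782 dB, so each unit alone gives 94.0 − 7.782.

86 dB SPL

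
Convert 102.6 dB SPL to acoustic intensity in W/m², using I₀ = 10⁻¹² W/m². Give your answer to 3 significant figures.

I = I₀·10^(L/10) = 10⁻¹² × 10^(102.6/10) = 10^(-1.740).

0.0182 W/m²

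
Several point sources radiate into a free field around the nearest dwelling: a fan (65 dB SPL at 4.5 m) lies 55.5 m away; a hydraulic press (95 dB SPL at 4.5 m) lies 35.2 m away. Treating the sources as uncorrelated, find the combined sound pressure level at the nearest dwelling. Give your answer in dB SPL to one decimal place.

77.1 dB SPL

First find each source's level at the receiver (point-source: −20·log₁₀(r/r_ref)), then combine on an intensity basis.
fan: 65 − 20·log₁₀(55.5/4.5) = 65 − 21.82 = 43.18 dB SPL.
hydraulic press: 95 − 20·log₁₀(35.2/4.5) = 95 − 17.87 = 77.13 dB SPL.
Σ 10^(L/10) = 5.170e+07 → L_total = 10·log₁₀(5.170e+07) = 77.14 dB SPL.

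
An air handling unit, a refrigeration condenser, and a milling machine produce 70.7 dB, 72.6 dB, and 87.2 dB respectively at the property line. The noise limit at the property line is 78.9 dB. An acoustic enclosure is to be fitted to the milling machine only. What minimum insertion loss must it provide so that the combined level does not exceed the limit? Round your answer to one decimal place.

10.4 dB

Fixed contribution from the other sources: Σ 10^(L/10) = 10^(70.7/10) + 10^(72.6/10) = 2.995e+07 (74.76 dB).
The limit corresponds to 10^(78.9/10) = 7.762e+07; subtracting the fixed part leaves 4.768e+07 for the milling machine, i.e. 76.78 dB.
So the milling machine must be reduced from 87.2 to 76.78 dB: IL = 10.42 dB.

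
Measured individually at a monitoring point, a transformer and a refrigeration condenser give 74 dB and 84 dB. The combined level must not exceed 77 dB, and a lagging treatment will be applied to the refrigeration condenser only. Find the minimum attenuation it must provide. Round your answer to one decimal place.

Fixed contribution from the other source: Σ 10^(L/10) = 10^(74/10) = 2.512e+07 (74.00 dB).
The limit corresponds to 10^(77/10) = 5.012e+07; subtracting the fixed part leaves 2.500e+07 for the refrigeration condenser, i.e. 73.98 dB.
So the refrigeration condenser must be reduced from 84 to 73.98 dB: IL = 10.02 dB.

10.0 dB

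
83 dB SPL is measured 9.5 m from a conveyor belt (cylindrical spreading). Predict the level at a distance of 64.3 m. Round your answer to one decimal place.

74.7 dB SPL

For a line source, L₂ = L₁ − 10·log₁₀(r₂/r₁).
L₂ = 83 − 10·log₁₀(64.3/9.5) = 83 − 8.305 = 74.70 dB SPL.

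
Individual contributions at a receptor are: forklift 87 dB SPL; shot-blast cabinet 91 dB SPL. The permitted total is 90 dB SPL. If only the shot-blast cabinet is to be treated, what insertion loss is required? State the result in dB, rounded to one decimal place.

The untreated sources together contribute 10^(87/10) = 5.012e+08, i.e. 87.00 dB SPL.
To meet 90 dB SPL overall, the treated shot-blast cabinet may contribute at most 10^(90/10) − 5.012e+08 = 4.988e+08, i.e. 86.98 dB SPL.
So the shot-blast cabinet must be reduced from 91 to 86.98 dB SPL: IL = 4.02 dB.

4.0 dB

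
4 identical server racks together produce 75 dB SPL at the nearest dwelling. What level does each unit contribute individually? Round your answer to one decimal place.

Dividing the total intensity by 4 lowers the level by 10·log₁₀ 4 = 6.021 dB: L₁ = 75 − 6.021.

69.0 dB SPL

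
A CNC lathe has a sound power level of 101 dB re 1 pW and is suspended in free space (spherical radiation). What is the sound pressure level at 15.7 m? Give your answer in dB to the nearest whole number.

66 dB

Free-field spherical radiation: L_p = L_w − 10·log₁₀(4π·r²), r = 15.7 m.
4π·r² = 3097 m², 10·log₁₀ of that is 34.910 dB.
L_p = 101 − 34.910 = 66.09 dB.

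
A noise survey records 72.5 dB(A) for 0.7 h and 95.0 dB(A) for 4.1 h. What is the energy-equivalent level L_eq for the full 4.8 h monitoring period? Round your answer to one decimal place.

94.3 dB(A)

L_eq = 10·log₁₀[(1/T)·Σ tᵢ·10^(Lᵢ/10)] with T = 4.8 h.
Σ tᵢ·10^(Lᵢ/10) = 0.7·10^(72.5/10) + 4.1·10^(95.0/10) = 1.298e+10.
L_eq = 10·log₁₀(1.298e+10/4.8) = 94.32 dB(A).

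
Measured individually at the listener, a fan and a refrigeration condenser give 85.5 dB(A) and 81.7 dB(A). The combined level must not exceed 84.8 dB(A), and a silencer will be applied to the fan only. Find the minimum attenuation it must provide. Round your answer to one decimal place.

3.6 dB

Fixed contribution from the other source: Σ 10^(L/10) = 10^(81.7/10) = 1.479e+08 (81.70 dB(A)).
The limit corresponds to 10^(84.8/10) = 3.020e+08; subtracting the fixed part leaves 1.541e+08 for the fan, i.e. 81.88 dB(A).
So the fan must be reduced from 85.5 to 81.88 dB(A): IL = 3.62 dB.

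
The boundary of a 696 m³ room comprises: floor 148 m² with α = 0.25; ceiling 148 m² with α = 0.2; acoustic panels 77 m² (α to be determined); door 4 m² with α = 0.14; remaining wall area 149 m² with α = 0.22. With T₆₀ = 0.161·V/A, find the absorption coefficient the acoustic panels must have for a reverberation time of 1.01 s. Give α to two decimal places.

0.14

From T₆₀ = 0.161·V/A, the target T₆₀ = 1.01 s needs A = 0.161·696/1.01 = 110.95 m².
Absorption from the other surfaces = 148·0.25 + 148·0.2 + 4·0.14 + 149·0.22 = 99.94 m², so the acoustic panels must supply 11.01 m² over 77 m².
α = 11.01/77 = 0.143.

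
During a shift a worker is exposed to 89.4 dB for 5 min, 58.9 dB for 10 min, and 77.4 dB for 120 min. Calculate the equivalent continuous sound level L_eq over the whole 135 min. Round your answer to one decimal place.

79.1 dB

The energy average is taken in the linear domain: L_eq = 10·log₁₀[(Σ tᵢ·10^(Lᵢ/10))/T], T = 135 min.
Σ tᵢ·10^(Lᵢ/10) = 5·10^(89.4/10) + 10·10^(58.9/10) + 120·10^(77.4/10) = 1.096e+10.
L_eq = 10·log₁₀(1.096e+10/135) = 79.09 dB.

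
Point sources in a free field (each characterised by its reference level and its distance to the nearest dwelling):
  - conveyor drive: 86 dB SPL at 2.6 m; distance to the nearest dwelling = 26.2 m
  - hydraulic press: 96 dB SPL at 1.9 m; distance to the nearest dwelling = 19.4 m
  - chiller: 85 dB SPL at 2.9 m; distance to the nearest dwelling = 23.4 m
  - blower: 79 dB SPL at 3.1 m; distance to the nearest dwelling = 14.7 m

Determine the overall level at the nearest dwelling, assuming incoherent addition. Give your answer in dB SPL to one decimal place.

First find each source's level at the receiver (point-source: −20·log₁₀(r/r_ref)), then combine on an intensity basis.
conveyor drive: 86 − 20·log₁₀(26.2/2.6) = 86 − 20.07 = 65.93 dB SPL.
hydraulic press: 96 − 20·log₁₀(19.4/1.9) = 96 − 20.18 = 75.82 dB SPL.
chiller: 85 − 20·log₁₀(23.4/2.9) = 85 − 18.14 = 66.86 dB SPL.
blower: 79 − 20·log₁₀(14.7/3.1) = 79 − 13.52 = 65.48 dB SPL.
Σ 10^(L/10) = 5.050e+07 → L_total = 10·log₁₀(5.050e+07) = 77.03 dB SPL.

77.0 dB SPL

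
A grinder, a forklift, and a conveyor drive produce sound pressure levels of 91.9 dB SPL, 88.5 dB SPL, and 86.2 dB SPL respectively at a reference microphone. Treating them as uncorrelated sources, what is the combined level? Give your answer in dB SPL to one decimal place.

For uncorrelated sources the intensities add, so convert each level to linear form, sum, and take 10·log₁₀ of the total.
Σ 10^(L/10) = 10^(91.9/10) + 10^(88.5/10) + 10^(86.2/10) = 2.674e+09.
L_total = 10·log₁₀(2.674e+09) = 94.27 dB SPL.

94.3 dB SPL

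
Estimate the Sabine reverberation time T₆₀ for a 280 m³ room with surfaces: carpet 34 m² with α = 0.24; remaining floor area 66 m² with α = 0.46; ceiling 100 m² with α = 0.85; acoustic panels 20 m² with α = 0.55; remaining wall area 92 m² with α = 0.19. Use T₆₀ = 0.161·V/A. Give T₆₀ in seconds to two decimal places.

0.30 s

A = Σ Sᵢαᵢ = 34·0.24 + 66·0.46 + 100·0.85 + 20·0.55 + 92·0.19 = 152.00 m².
T₆₀ = 0.161 × 280 / 152.00 = 0.297 s.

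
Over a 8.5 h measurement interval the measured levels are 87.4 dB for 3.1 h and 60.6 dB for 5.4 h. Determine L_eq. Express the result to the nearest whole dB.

The energy average is taken in the linear domain: L_eq = 10·log₁₀[(Σ tᵢ·10^(Lᵢ/10))/T], T = 8.5 h.
Σ tᵢ·10^(Lᵢ/10) = 3.1·10^(87.4/10) + 5.4·10^(60.6/10) = 1.710e+09.
L_eq = 10·log₁₀(1.710e+09/8.5) = 83.04 dB.

83 dB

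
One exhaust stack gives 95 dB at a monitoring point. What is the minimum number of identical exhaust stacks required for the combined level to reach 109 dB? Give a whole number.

Need L₁ + 10·log₁₀ N ≥ 109, i.e. log₁₀ N ≥ 1.40.
N ≥ 10^(14.0/10) = 25.119, so N = 26.

26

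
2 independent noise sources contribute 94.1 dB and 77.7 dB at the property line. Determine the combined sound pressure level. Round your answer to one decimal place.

94.2 dB

For uncorrelated sources the intensities add, so convert each level to linear form, sum, and take 10·log₁₀ of the total.
Σ 10^(L/10) = 10^(94.1/10) + 10^(77.7/10) = 2.629e+09.
L_total = 10·log₁₀(2.629e+09) = 94.20 dB.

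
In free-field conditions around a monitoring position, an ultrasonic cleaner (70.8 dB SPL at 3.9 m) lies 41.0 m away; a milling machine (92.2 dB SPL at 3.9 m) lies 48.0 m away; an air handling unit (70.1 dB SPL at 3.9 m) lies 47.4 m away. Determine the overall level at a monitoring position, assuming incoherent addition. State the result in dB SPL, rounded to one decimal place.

First find each source's level at the receiver (point-source: −20·log₁₀(r/r_ref)), then combine on an intensity basis.
ultrasonic cleaner: 70.8 − 20·log₁₀(41.0/3.9) = 70.8 − 20.43 = 50.37 dB SPL.
milling machine: 92.2 − 20·log₁₀(48.0/3.9) = 92.2 − 21.80 = 70.40 dB SPL.
air handling unit: 70.1 − 20·log₁₀(47.4/3.9) = 70.1 − 21.69 = 48.41 dB SPL.
Σ 10^(L/10) = 1.113e+07 → L_total = 10·log₁₀(1.113e+07) = 70.47 dB SPL.

70.5 dB SPL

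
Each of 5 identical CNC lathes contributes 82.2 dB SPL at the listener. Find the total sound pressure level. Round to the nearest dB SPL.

With 5 equal, uncorrelated contributions the intensity is 5× that of one unit, giving a rise of 10·log₁₀ 5.
L_total = 82.2 + 10·log₁₀(5) = 82.2 + 6.990 = 89.19 dB SPL.

89 dB SPL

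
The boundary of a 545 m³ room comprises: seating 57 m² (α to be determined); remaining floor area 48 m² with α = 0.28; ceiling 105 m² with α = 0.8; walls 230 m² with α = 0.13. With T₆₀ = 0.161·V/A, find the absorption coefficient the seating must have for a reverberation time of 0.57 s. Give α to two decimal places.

From T₆₀ = 0.161·V/A, the target T₆₀ = 0.57 s needs A = 0.161·545/0.57 = 153.94 m².
Absorption from the other surfaces = 48·0.28 + 105·0.8 + 230·0.13 = 127.34 m², so the seating must supply 26.60 m² over 57 m².
α = 26.60/57 = 0.467.

0.47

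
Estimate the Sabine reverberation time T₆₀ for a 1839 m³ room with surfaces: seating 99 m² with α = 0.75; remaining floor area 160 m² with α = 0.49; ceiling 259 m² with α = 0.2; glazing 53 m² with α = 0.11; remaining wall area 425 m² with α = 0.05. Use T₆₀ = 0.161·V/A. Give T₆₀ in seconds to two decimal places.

1.28 s

Total absorption A = 99·0.75 + 160·0.49 + 259·0.2 + 53·0.11 + 425·0.05 = 231.53 m² sabins.
T₆₀ = 0.161·V/A = 0.161·1839/231.53 = 1.279 s.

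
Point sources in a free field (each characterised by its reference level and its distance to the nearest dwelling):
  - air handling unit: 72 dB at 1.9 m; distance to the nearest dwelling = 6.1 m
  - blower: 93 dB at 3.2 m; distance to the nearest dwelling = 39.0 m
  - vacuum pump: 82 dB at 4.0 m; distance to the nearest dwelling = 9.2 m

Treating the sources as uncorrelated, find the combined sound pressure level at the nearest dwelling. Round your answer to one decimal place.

76.5 dB

Apply inverse-square spreading to bring every level to the receiver, then sum 10^(L/10).
air handling unit: 72 − 20·log₁₀(6.1/1.9) = 72 − 10.13 = 61.87 dB.
blower: 93 − 20·log₁₀(39.0/3.2) = 93 − 21.72 = 71.28 dB.
vacuum pump: 82 − 20·log₁₀(9.2/4.0) = 82 − 7.23 = 74.77 dB.
Σ 10^(L/10) = 4.493e+07 → L_total = 10·log₁₀(4.493e+07) = 76.53 dB.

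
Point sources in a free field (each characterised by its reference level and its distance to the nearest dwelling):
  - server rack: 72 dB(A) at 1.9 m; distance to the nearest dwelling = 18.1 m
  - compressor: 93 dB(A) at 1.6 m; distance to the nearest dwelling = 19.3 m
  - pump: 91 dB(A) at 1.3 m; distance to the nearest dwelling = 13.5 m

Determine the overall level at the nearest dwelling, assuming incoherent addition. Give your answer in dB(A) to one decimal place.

First find each source's level at the receiver (point-source: −20·log₁₀(r/r_ref)), then combine on an intensity basis.
server rack: 72 − 20·log₁₀(18.1/1.9) = 72 − 19.58 = 52.42 dB(A).
compressor: 93 − 20·log₁₀(19.3/1.6) = 93 − 21.63 = 71.37 dB(A).
pump: 91 − 20·log₁₀(13.5/1.3) = 91 − 20.33 = 70.67 dB(A).
Σ 10^(L/10) = 2.556e+07 → L_total = 10·log₁₀(2.556e+07) = 74.08 dB(A).

74.1 dB(A)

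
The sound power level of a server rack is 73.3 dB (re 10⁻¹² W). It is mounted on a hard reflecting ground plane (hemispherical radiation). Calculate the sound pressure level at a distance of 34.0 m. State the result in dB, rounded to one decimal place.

34.7 dB

L_p = L_w − 10·log₁₀(2π·r²) with r = 34.0 m.
2π·r² = 7263 m², 10·log₁₀ of that is 38.611 dB.
L_p = 73.3 − 38.611 = 34.69 dB.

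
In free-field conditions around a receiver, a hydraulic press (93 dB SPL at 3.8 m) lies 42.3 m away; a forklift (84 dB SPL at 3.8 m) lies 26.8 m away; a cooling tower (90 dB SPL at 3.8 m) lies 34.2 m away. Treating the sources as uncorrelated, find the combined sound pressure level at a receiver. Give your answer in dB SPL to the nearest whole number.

75 dB SPL

First find each source's level at the receiver (point-source: −20·log₁₀(r/r_ref)), then combine on an intensity basis.
hydraulic press: 93 − 20·log₁₀(42.3/3.8) = 93 − 20.93 = 72.07 dB SPL.
forklift: 84 − 20·log₁₀(26.8/3.8) = 84 − 16.97 = 67.03 dB SPL.
cooling tower: 90 − 20·log₁₀(34.2/3.8) = 90 − 19.08 = 70.92 dB SPL.
Σ 10^(L/10) = 3.350e+07 → L_total = 10·log₁₀(3.350e+07) = 75.25 dB SPL.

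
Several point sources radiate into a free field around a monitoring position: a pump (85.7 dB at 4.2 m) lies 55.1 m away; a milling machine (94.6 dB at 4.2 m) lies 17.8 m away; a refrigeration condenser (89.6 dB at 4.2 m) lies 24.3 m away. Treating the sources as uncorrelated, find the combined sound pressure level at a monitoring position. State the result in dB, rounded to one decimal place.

Apply inverse-square spreading to bring every level to the receiver, then sum 10^(L/10).
pump: 85.7 − 20·log₁₀(55.1/4.2) = 85.7 − 22.36 = 63.34 dB.
milling machine: 94.6 − 20·log₁₀(17.8/4.2) = 94.6 − 12.54 = 82.06 dB.
refrigeration condenser: 89.6 − 20·log₁₀(24.3/4.2) = 89.6 − 15.25 = 74.35 dB.
Σ 10^(L/10) = 1.900e+08 → L_total = 10·log₁₀(1.900e+08) = 82.79 dB.

82.8 dB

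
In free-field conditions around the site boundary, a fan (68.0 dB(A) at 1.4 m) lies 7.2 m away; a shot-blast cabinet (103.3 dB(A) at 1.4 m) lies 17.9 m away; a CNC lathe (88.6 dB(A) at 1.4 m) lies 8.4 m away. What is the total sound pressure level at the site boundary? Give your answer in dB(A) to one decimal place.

Apply inverse-square spreading to bring every level to the receiver, then sum 10^(L/10).
fan: 68.0 − 20·log₁₀(7.2/1.4) = 68.0 − 14.22 = 53.78 dB(A).
shot-blast cabinet: 103.3 − 20·log₁₀(17.9/1.4) = 103.3 − 22.13 = 81.17 dB(A).
CNC lathe: 88.6 − 20·log₁₀(8.4/1.4) = 88.6 − 15.56 = 73.04 dB(A).
Σ 10^(L/10) = 1.511e+08 → L_total = 10·log₁₀(1.511e+08) = 81.79 dB(A).

81.8 dB(A)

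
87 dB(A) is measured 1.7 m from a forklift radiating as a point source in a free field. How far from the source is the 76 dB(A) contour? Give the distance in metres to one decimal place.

6.0 m

For a point source L₁ − L₂ = 20·log₁₀(r₂/r₁), so r₂ = r₁·10^((L₁−L₂)/20).
r₂ = 1.7·10^((87−76)/20) = 1.7·10^(11.0/20) = 6.03 m.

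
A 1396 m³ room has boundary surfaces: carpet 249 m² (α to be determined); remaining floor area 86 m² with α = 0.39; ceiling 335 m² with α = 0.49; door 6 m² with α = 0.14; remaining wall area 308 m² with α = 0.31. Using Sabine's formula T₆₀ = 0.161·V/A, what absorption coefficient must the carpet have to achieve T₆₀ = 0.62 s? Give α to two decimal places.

Required total absorption A = 0.161·1396/0.62 = 362.51 m².
Absorption from the other surfaces = 86·0.39 + 335·0.49 + 6·0.14 + 308·0.31 = 294.01 m², so the carpet must supply 68.50 m² over 249 m².
α = 68.50/249 = 0.275.

0.28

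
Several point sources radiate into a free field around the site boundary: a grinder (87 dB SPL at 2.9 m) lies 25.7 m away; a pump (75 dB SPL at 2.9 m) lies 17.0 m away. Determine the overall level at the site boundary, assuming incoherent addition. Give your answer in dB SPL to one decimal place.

First find each source's level at the receiver (point-source: −20·log₁₀(r/r_ref)), then combine on an intensity basis.
grinder: 87 − 20·log₁₀(25.7/2.9) = 87 − 18.95 = 68.05 dB SPL.
pump: 75 − 20·log₁₀(17.0/2.9) = 75 − 15.36 = 59.64 dB SPL.
Σ 10^(L/10) = 7.302e+06 → L_total = 10·log₁₀(7.302e+06) = 68.63 dB SPL.

68.6 dB SPL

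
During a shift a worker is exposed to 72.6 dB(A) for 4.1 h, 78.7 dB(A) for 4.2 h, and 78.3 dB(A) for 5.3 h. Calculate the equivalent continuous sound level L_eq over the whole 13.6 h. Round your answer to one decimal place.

77.4 dB(A)

Weight each interval's intensity by its duration and average over T = 13.6 h:
Σ tᵢ·10^(Lᵢ/10) = 4.1·10^(72.6/10) + 4.2·10^(78.7/10) + 5.3·10^(78.3/10) = 7.443e+08.
L_eq = 10·log₁₀(7.443e+08/13.6) = 77.38 dB(A).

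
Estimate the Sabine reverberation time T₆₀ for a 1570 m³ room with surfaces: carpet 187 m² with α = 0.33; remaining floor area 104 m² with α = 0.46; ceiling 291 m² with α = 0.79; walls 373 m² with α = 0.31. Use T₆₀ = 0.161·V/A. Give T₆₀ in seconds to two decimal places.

Total absorption A = 187·0.33 + 104·0.46 + 291·0.79 + 373·0.31 = 455.07 m² sabins.
T₆₀ = 0.161·V/A = 0.161·1570/455.07 = 0.555 s.

0.56 s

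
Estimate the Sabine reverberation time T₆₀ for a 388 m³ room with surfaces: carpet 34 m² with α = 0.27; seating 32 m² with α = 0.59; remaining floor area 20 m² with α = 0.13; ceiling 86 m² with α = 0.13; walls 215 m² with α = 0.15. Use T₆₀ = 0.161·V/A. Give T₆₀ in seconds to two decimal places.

0.84 s

Summing Sᵢαᵢ: 34·0.27 + 32·0.59 + 20·0.13 + 86·0.13 + 215·0.15 = 74.09 m².
T₆₀ = 0.161·V/A = 0.161·388/74.09 = 0.843 s.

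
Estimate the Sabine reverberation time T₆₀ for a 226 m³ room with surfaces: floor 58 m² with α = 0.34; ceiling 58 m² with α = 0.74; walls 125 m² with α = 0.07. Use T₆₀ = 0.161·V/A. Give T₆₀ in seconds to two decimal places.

0.51 s

A = Σ Sᵢαᵢ = 58·0.34 + 58·0.74 + 125·0.07 = 71.39 m².
T₆₀ = 0.161·V/A = 0.161·226/71.39 = 0.510 s.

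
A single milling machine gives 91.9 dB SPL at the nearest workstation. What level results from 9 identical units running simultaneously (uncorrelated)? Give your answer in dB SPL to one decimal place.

With 9 equal, uncorrelated contributions the intensity is 9× that of one unit, giving a rise of 10·log₁₀ 9.
L_total = 91.9 + 10·log₁₀(9) = 91.9 + 9.542 = 101.44 dB SPL.

101.4 dB SPL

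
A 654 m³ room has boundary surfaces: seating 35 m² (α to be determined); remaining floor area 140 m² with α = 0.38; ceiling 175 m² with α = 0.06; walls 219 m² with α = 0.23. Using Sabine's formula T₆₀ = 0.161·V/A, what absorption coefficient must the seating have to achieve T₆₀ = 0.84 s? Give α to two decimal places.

0.32

From T₆₀ = 0.161·V/A, the target T₆₀ = 0.84 s needs A = 0.161·654/0.84 = 125.35 m².
Absorption from the other surfaces = 140·0.38 + 175·0.06 + 219·0.23 = 114.07 m², so the seating must supply 11.28 m² over 35 m².
α = 11.28/35 = 0.322.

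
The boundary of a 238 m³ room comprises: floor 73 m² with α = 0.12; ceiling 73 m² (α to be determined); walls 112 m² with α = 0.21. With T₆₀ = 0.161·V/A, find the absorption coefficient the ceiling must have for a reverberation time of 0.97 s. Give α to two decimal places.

0.10

From T₆₀ = 0.161·V/A, the target T₆₀ = 0.97 s needs A = 0.161·238/0.97 = 39.50 m².
Absorption from the other surfaces = 73·0.12 + 112·0.21 = 32.28 m², so the ceiling must supply 7.22 m² over 73 m².
α = 7.22/73 = 0.099.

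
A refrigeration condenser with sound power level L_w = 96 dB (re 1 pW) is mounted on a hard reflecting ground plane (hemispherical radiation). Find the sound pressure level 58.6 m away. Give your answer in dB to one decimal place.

52.7 dB

The power spreads over a hemisphere of area 2π·r², so L_p = L_w − 10·log₁₀(2π·r²).
2π·r² = 2.158e+04 m², 10·log₁₀ of that is 43.340 dB.
L_p = 96 − 43.340 = 52.66 dB.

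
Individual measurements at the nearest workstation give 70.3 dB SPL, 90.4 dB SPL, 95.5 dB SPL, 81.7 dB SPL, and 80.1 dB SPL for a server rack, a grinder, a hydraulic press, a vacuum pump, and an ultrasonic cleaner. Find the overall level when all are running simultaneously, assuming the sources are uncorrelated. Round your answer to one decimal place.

96.9 dB SPL

Incoherent sources combine by intensity addition: L_total = 10·log₁₀(Σ 10^(L_i/10)).
Σ 10^(L/10) = 10^(70.3/10) + 10^(90.4/10) + 10^(95.5/10) + 10^(81.7/10) + 10^(80.1/10) = 4.906e+09.
L_total = 10·log₁₀(4.906e+09) = 96.91 dB SPL.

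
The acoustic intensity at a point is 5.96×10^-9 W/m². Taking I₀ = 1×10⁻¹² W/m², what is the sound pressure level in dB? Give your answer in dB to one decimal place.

Dividing by I₀ shifts the exponent by 12: I/I₀ = 5.96×10^3.
L = 10·(0.7752 + 3) = 37.75 dB.

37.8 dB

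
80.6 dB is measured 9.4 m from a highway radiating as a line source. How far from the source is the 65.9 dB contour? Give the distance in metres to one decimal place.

For a line source L₁ − L₂ = 10·log₁₀(r₂/r₁), so r₂ = r₁·10^((L₁−L₂)/10).
r₂ = 9.4·10^((80.6−65.9)/10) = 9.4·10^(14.7/10) = 277.41 m.

277.4 m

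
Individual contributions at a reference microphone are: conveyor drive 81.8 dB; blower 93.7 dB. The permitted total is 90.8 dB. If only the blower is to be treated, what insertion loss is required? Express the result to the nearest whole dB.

Everything except the blower sums to 10^(81.8/10) = 1.514e+08 in linear terms, 81.80 dB.
To meet 90.8 dB overall, the treated blower may contribute at most 10^(90.8/10) − 1.514e+08 = 1.051e+09, i.e. 90.22 dB.
So the blower must be reduced from 93.7 to 90.22 dB: IL = 3.48 dB.

3 dB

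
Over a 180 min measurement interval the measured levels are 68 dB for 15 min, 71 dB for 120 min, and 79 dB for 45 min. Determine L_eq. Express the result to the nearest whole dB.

75 dB

The energy average is taken in the linear domain: L_eq = 10·log₁₀[(Σ tᵢ·10^(Lᵢ/10))/T], T = 180 min.
Σ tᵢ·10^(Lᵢ/10) = 15·10^(68/10) + 120·10^(71/10) + 45·10^(79/10) = 5.180e+09.
L_eq = 10·log₁₀(5.180e+09/180) = 74.59 dB.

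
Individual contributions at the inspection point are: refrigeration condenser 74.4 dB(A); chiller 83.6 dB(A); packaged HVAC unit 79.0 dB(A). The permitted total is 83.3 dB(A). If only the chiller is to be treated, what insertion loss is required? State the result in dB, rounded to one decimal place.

3.3 dB

Everything except the chiller sums to 10^(74.4/10) + 10^(79.0/10) = 1.070e+08 in linear terms, 80.29 dB(A).
The limit corresponds to 10^(83.3/10) = 2.138e+08; subtracting the fixed part leaves 1.068e+08 for the chiller, i.e. 80.29 dB(A).
Required insertion loss = 83.6 − 80.29 = 3.31 dB.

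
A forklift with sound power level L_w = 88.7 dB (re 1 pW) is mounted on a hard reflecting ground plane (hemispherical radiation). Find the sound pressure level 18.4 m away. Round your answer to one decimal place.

L_p = L_w − 10·log₁₀(2π·r²) with r = 18.4 m.
2π·r² = 2127 m², 10·log₁₀ of that is 33.278 dB.
L_p = 88.7 − 33.278 = 55.42 dB.

55.4 dB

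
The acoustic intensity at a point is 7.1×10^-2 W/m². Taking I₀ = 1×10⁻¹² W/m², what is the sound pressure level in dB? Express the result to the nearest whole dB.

Dividing by I₀ shifts the exponent by 12: I/I₀ = 7.1×10^10.
L = 10·(0.8513 + 10) = 108.51 dB.

109 dB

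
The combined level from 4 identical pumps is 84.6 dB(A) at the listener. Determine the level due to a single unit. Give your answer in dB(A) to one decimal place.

For N identical incoherent sources L_total = L₁ + 10·log₁₀ N, so L₁ = 84.6 − 10·log₁₀(4) = 84.6 − 6.021.

78.6 dB(A)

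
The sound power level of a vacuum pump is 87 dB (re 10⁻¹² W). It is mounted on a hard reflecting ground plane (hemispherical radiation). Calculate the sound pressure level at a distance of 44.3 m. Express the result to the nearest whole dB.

Free-field hemispherical radiation: L_p = L_w − 10·log₁₀(2π·r²), r = 44.3 m.
2π·r² = 1.233e+04 m², 10·log₁₀ of that is 40.910 dB.
L_p = 87 − 40.910 = 46.09 dB.

46 dB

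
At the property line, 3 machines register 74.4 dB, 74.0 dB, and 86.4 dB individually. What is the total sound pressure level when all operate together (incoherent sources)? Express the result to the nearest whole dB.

87 dB

Incoherent sources combine by intensity addition: L_total = 10·log₁₀(Σ 10^(L_i/10)).
Σ 10^(L/10) = 10^(74.4/10) + 10^(74.0/10) + 10^(86.4/10) = 4.892e+08.
L_total = 10·log₁₀(4.892e+08) = 86.89 dB.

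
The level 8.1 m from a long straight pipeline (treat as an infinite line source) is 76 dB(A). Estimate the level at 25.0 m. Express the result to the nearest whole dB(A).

Cylindrical spreading from a line source gives a 10·log₁₀(r₂/r₁) drop.
L₂ = 76 − 10·log₁₀(25.0/8.1) = 76 − 4.895 = 71.11 dB(A).

71 dB(A)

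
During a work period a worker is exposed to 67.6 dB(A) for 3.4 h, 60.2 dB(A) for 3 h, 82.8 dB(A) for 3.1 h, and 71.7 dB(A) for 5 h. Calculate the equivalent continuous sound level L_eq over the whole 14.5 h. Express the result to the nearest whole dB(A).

77 dB(A)

Weight each interval's intensity by its duration and average over T = 14.5 h:
Σ tᵢ·10^(Lᵢ/10) = 3.4·10^(67.6/10) + 3·10^(60.2/10) + 3.1·10^(82.8/10) + 5·10^(71.7/10) = 6.874e+08.
L_eq = 10·log₁₀(6.874e+08/14.5) = 76.76 dB(A).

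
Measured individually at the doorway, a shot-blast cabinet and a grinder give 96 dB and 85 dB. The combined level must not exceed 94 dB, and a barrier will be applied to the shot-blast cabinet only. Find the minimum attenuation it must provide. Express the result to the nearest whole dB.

Fixed contribution from the other source: Σ 10^(L/10) = 10^(85/10) = 3.162e+08 (85.00 dB).
To meet 94 dB overall, the treated shot-blast cabinet may contribute at most 10^(94/10) − 3.162e+08 = 2.196e+09, i.e. 93.42 dB.
Required insertion loss = 96 − 93.42 = 2.58 dB.

3 dB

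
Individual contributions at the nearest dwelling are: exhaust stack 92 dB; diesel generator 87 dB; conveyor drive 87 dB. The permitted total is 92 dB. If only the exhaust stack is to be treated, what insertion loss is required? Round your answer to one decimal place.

4.3 dB

The untreated sources together contribute 10^(87/10) + 10^(87/10) = 1.002e+09, i.e. 90.01 dB.
The limit corresponds to 10^(92/10) = 1.585e+09; subtracting the fixed part leaves 5.825e+08 for the exhaust stack, i.e. 87.65 dB.
So the exhaust stack must be reduced from 92 to 87.65 dB: IL = 4.35 dB.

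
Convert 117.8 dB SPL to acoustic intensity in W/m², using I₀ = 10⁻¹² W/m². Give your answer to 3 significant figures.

0.603 W/m²

L = 10·log₁₀(I/I₀) ⇒ I = I₀·10^(L/10) = 10⁻¹² × 10^11.78.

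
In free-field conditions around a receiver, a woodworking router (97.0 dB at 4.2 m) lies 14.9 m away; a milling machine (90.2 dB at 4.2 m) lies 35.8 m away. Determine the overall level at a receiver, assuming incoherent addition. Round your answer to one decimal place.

First find each source's level at the receiver (point-source: −20·log₁₀(r/r_ref)), then combine on an intensity basis.
woodworking router: 97.0 − 20·log₁₀(14.9/4.2) = 97.0 − 11.00 = 86.00 dB.
milling machine: 90.2 − 20·log₁₀(35.8/4.2) = 90.2 − 18.61 = 71.59 dB.
Σ 10^(L/10) = 4.126e+08 → L_total = 10·log₁₀(4.126e+08) = 86.16 dB.

86.2 dB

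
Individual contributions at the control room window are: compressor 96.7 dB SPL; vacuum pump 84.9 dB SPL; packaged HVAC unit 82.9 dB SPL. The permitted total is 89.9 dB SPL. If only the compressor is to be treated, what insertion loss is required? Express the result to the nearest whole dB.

Fixed contribution from the other sources: Σ 10^(L/10) = 10^(84.9/10) + 10^(82.9/10) = 5.040e+08 (87.02 dB SPL).
The limit corresponds to 10^(89.9/10) = 9.772e+08; subtracting the fixed part leaves 4.732e+08 for the compressor, i.e. 86.75 dB SPL.
Required insertion loss = 96.7 − 86.75 = 9.95 dB.

10 dB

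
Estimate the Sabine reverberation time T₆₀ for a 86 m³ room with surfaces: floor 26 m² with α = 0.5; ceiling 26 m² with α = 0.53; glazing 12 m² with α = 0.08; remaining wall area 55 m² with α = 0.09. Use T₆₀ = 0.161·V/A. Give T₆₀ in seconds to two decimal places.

0.42 s

A = Σ Sᵢαᵢ = 26·0.5 + 26·0.53 + 12·0.08 + 55·0.09 = 32.69 m².
T₆₀ = 0.161 × 86 / 32.69 = 0.424 s.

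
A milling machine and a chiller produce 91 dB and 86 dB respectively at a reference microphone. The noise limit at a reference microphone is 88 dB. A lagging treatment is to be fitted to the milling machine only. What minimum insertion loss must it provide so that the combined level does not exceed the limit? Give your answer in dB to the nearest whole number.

7 dB

Fixed contribution from the other source: Σ 10^(L/10) = 10^(86/10) = 3.981e+08 (86.00 dB).
To meet 88 dB overall, the treated milling machine may contribute at most 10^(88/10) − 3.981e+08 = 2.329e+08, i.e. 83.67 dB.
So the milling machine must be reduced from 91 to 83.67 dB: IL = 7.33 dB.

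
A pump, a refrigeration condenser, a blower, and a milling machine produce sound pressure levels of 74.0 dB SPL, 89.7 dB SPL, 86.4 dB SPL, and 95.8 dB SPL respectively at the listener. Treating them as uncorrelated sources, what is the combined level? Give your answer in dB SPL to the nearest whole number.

97 dB SPL

For uncorrelated sources the intensities add, so convert each level to linear form, sum, and take 10·log₁₀ of the total.
Σ 10^(L/10) = 10^(74.0/10) + 10^(89.7/10) + 10^(86.4/10) + 10^(95.8/10) = 5.197e+09.
L_total = 10·log₁₀(5.197e+09) = 97.16 dB SPL.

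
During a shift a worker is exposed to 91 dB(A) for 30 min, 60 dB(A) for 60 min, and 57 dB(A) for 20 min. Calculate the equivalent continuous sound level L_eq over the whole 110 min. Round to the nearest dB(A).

L_eq = 10·log₁₀[(1/T)·Σ tᵢ·10^(Lᵢ/10)] with T = 110 min.
Σ tᵢ·10^(Lᵢ/10) = 30·10^(91/10) + 60·10^(60/10) + 20·10^(57/10) = 3.784e+10.
L_eq = 10·log₁₀(3.784e+10/110) = 85.37 dB(A).

85 dB(A)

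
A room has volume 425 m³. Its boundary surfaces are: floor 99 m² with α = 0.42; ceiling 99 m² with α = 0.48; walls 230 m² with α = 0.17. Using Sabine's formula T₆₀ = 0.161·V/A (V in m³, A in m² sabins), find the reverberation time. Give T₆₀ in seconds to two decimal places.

0.53 s

Total absorption A = 99·0.42 + 99·0.48 + 230·0.17 = 128.20 m² sabins.
T₆₀ = 0.161 × 425 / 128.20 = 0.534 s.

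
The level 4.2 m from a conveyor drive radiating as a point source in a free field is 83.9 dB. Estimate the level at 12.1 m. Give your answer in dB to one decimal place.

For a point source, L₂ = L₁ − 20·log₁₀(r₂/r₁).
L₂ = 83.9 − 20·log₁₀(12.1/4.2) = 83.9 − 9.191 = 74.71 dB.

74.7 dB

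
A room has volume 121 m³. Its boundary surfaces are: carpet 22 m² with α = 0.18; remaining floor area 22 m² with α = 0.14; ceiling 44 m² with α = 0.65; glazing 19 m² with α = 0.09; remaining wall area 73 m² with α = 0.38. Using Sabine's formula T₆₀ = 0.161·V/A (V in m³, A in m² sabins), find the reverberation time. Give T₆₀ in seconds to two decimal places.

Total absorption A = 22·0.18 + 22·0.14 + 44·0.65 + 19·0.09 + 73·0.38 = 65.09 m² sabins.
T₆₀ = 0.161 × 121 / 65.09 = 0.299 s.

0.30 s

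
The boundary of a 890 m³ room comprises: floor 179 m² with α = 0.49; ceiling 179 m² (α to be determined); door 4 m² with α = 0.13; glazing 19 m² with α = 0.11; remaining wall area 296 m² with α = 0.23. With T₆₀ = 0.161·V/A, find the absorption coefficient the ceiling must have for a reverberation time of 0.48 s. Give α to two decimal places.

Required total absorption A = 0.161·890/0.48 = 298.52 m².
Absorption from the other surfaces = 179·0.49 + 4·0.13 + 19·0.11 + 296·0.23 = 158.40 m², so the ceiling must supply 140.12 m² over 179 m².
α = 140.12/179 = 0.783.

0.78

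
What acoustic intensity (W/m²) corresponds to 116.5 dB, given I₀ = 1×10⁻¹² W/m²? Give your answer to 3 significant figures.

0.447 W/m²

I/I₀ = 10^(116.5/10) = 4.467e+11, so I = 4.467e+11 × 10⁻¹² W/m².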